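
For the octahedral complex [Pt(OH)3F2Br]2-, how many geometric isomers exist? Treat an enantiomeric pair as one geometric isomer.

3

Systematic placement gives 3 geometric isomers: OH mer, F cis; OH mer, F trans; OH fac, F cis.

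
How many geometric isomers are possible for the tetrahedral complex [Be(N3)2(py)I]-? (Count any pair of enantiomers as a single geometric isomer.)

1

In a tetrahedral complex all four positions are equivalent and every pair of ligands is adjacent — there is no cis/trans distinction.
Only one geometric arrangement is possible.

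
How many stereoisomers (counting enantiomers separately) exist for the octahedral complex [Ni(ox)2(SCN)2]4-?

An octahedron has six vertices in three trans pairs; every non-trans pair is cis.
Each ox is bidentate and must span two cis positions.
The distinct arrangements are (2 in all): SCN trans; SCN cis (chiral).
One of these lacks any improper symmetry element and so occurs as an enantiomeric pair, giving 2 + 1 = 3 stereoisomers in total.

3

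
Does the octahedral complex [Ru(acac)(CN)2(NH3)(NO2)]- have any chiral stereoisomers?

yes

In an octahedral complex each vertex has one trans partner and four cis neighbours.
Each acac is bidentate and must span two cis positions.
Working through the distinct placements yields 4 geometric isomers: CN trans; CN cis (3 arrangements, 2 chiral).
Of these, 2 lack any improper symmetry element and so occur as enantiomeric pairs, giving 4 + 2 = 6 stereoisomers in total.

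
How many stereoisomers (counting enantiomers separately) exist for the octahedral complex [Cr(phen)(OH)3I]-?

The six octahedral sites form three mutually perpendicular trans pairs.
Each phen is bidentate and must span two cis positions.
The distinct arrangements are (2 in all): OH fac; OH mer.
Each arrangement has an internal mirror plane or centre of symmetry, so none is chiral.

2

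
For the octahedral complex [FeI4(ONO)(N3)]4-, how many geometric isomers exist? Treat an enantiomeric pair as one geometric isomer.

The six octahedral sites form three mutually perpendicular trans pairs.
The distinct arrangements are (2 in all): ONO and N3 mutually trans; ONO and N3 mutually cis.

2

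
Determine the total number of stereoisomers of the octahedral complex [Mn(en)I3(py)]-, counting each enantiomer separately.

Each en is bidentate and must span two cis positions.
The distinct arrangements are (2 in all): I mer; I fac.
Each arrangement has an internal mirror plane or centre of symmetry, so none is chiral.

2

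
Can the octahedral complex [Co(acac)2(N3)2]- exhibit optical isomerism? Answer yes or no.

yes

An octahedron has six vertices in three trans pairs; every non-trans pair is cis.
Each acac is bidentate and must span two cis positions.
Systematic placement gives 2 geometric isomers: N3 trans; N3 cis (chiral).
One of these lacks any improper symmetry element and so occurs as an enantiomeric pair, giving 2 + 1 = 3 stereoisomers in total.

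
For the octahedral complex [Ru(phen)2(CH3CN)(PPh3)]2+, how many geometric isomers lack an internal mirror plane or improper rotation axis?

1

In an octahedral complex each vertex has one trans partner and four cis neighbours.
Each phen is bidentate and must span two cis positions.
There are 2 geometric isomers: CH3CN and PPh3 mutually trans; CH3CN and PPh3 mutually cis (chiral).
One of these lacks any improper symmetry element and so occurs as an enantiomeric pair, giving 2 + 1 = 3 stereoisomers in total.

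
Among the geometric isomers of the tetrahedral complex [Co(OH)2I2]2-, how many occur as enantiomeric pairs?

Only one geometric arrangement is possible.

0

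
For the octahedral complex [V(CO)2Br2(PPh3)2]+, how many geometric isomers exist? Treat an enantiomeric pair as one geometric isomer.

5

The six octahedral sites form three mutually perpendicular trans pairs.
There are 5 geometric isomers: CO trans, Br trans, PPh3 trans; CO cis, Br trans, PPh3 cis; CO cis, Br cis, PPh3 trans; CO cis, Br cis, PPh3 cis (chiral); CO trans, Br cis, PPh3 cis.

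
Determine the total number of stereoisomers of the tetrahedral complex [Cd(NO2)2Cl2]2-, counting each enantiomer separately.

In a tetrahedral complex all four positions are equivalent and every pair of ligands is adjacent — there is no cis/trans distinction.
Only one geometric arrangement is possible.

1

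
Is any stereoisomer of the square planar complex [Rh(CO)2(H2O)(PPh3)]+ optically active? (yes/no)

There are 2 geometric isomers: CO cis; CO trans.
Each arrangement has an internal mirror plane or centre of symmetry, so none is chiral.

no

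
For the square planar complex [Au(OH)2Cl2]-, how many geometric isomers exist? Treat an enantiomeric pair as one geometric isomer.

Systematic placement gives 2 geometric isomers: OH cis; OH trans.

2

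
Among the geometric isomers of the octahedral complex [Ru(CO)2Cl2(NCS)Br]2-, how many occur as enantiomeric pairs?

2

An octahedron has six vertices in three trans pairs; every non-trans pair is cis.
Working through the distinct placements yields 6 geometric isomers: CO cis, Cl cis (3 arrangements, 2 chiral); CO cis, Cl trans; CO trans, Cl cis; CO trans, Cl trans.
Of these, 2 lack any improper symmetry element and so occur as enantiomeric pairs, giving 6 + 2 = 8 stereoisomers in total.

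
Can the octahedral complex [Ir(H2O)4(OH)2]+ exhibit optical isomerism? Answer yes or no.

no

The six octahedral sites form three mutually perpendicular trans pairs.
Systematic placement gives 2 geometric isomers: OH trans; OH cis.
Each arrangement has an internal mirror plane or centre of symmetry, so none is chiral.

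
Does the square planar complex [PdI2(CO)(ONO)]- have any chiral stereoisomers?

In a square planar complex each vertex has one trans partner and two cis neighbours.
Working through the distinct placements yields 2 geometric isomers: I cis; I trans.
Each arrangement has an internal mirror plane or centre of symmetry, so none is chiral.

no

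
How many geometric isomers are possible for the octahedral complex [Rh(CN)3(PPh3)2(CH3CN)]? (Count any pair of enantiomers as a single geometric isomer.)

An octahedron has six vertices in three trans pairs; every non-trans pair is cis.
Systematic placement gives 3 geometric isomers: CN mer, PPh3 trans; CN fac, PPh3 cis; CN mer, PPh3 cis.

3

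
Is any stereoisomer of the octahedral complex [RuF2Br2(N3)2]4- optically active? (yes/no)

yes

In an octahedral complex each vertex has one trans partner and four cis neighbours.
The distinct arrangements are (5 in all): F trans, Br trans, N3 trans; F cis, Br trans, N3 cis; F cis, Br cis, N3 trans; F cis, Br cis, N3 cis (chiral); F trans, Br cis, N3 cis.
One of these lacks any improper symmetry element and so occurs as an enantiomeric pair, giving 5 + 1 = 6 stereoisomers in total.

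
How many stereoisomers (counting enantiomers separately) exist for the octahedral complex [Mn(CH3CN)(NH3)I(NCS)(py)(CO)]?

30

The six octahedral sites form three mutually perpendicular trans pairs.
Placing the ligands in turn and identifying arrangements related by rotation or reflection leaves 15 distinct geometric isomers.
Of these, 15 lack any improper symmetry element and so occur as enantiomeric pairs, giving 15 + 15 = 30 stereoisomers in total.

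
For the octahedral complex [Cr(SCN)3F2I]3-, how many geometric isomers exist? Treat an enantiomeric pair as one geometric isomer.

The six octahedral sites form three mutually perpendicular trans pairs.
The distinct arrangements are (3 in all): SCN mer, F trans; SCN mer, F cis; SCN fac, F cis.

3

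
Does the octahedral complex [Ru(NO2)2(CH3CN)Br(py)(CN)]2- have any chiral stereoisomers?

An octahedron has six vertices in three trans pairs; every non-trans pair is cis.
Exhaustive case analysis gives 9 geometric isomers.
Of these, 6 lack any improper symmetry element and so occur as enantiomeric pairs, giving 9 + 6 = 15 stereoisomers in total.

yes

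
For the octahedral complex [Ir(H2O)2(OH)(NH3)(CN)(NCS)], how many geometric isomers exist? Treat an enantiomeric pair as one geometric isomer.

9

The six octahedral sites form three mutually perpendicular trans pairs.
Systematic enumeration (placing each ligand type in turn and discarding arrangements equivalent by rotation or reflection) gives 9 geometric isomers.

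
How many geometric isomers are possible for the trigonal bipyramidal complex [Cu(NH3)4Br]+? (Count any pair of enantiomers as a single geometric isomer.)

2

A trigonal bipyramid has two axial and three equatorial sites, which are chemically inequivalent.
Working through the distinct placements yields 2 geometric isomers: Br axial; Br equatorial.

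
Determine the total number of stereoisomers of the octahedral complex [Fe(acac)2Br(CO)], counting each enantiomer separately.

In an octahedral complex each vertex has one trans partner and four cis neighbours.
Each acac is bidentate and must span two cis positions.
Systematic placement gives 2 geometric isomers: Br and CO mutually trans; Br and CO mutually cis (chiral).
One of these lacks any improper symmetry element and so occurs as an enantiomeric pair, giving 2 + 1 = 3 stereoisomers in total.

3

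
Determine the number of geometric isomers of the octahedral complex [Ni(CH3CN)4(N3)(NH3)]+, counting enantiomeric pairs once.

2

Working through the distinct placements yields 2 geometric isomers: N3 and NH3 mutually trans; N3 and NH3 mutually cis.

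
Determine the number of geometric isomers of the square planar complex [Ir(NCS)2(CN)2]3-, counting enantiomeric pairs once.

2

A square has two trans pairs of vertices; adjacent vertices are cis.
Systematic placement gives 2 geometric isomers: NCS cis; NCS trans.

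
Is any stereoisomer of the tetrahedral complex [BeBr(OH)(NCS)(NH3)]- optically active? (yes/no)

All four vertices of a tetrahedron are equivalent and mutually adjacent, so cis/trans isomerism cannot arise.
Only one geometric arrangement is possible; it has no improper symmetry element, so it exists as a pair of enantiomers (2 stereoisomers).

yes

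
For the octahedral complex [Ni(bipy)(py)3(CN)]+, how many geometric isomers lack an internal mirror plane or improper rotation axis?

0

In an octahedral complex each vertex has one trans partner and four cis neighbours.
Each bipy is bidentate and must span two cis positions.
Working through the distinct placements yields 2 geometric isomers: py mer; py fac.
Each arrangement has an internal mirror plane or centre of symmetry, so none is chiral.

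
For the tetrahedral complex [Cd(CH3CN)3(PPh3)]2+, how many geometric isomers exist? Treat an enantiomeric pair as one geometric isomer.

1

All four vertices of a tetrahedron are equivalent and mutually adjacent, so cis/trans isomerism cannot arise.
Only one geometric arrangement is possible.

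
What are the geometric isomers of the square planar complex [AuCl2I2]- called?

In a square planar complex each vertex has one trans partner and two cis neighbours.
Working through the distinct placements yields 2 geometric isomers: Cl cis; Cl trans.

cis and trans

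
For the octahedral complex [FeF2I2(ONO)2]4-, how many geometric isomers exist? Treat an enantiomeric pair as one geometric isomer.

5

An octahedron has six vertices in three trans pairs; every non-trans pair is cis.
There are 5 geometric isomers: F trans, I trans, ONO trans; F trans, I cis, ONO cis; F cis, I cis, ONO trans; F cis, I cis, ONO cis (chiral); F cis, I trans, ONO cis.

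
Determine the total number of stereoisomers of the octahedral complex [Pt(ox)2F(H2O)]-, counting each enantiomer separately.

3

In an octahedral complex each vertex has one trans partner and four cis neighbours.
Each ox is bidentate and must span two cis positions.
The distinct arrangements are (2 in all): F and H2O mutually trans; F and H2O mutually cis (chiral).
One of these lacks any improper symmetry element and so occurs as an enantiomeric pair, giving 2 + 1 = 3 stereoisomers in total.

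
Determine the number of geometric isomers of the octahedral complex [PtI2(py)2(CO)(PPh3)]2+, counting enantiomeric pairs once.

An octahedron has six vertices in three trans pairs; every non-trans pair is cis.
Systematic placement gives 6 geometric isomers: I cis, py trans; I cis, py cis (3 arrangements, 2 chiral); I trans, py trans; I trans, py cis.

6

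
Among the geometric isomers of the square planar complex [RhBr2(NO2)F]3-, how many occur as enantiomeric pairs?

0

A square has two trans pairs of vertices; adjacent vertices are cis.
Systematic placement gives 2 geometric isomers: Br cis; Br trans.
Each arrangement has an internal mirror plane or centre of symmetry, so none is chiral.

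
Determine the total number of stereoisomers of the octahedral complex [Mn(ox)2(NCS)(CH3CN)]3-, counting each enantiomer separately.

An octahedron has six vertices in three trans pairs; every non-trans pair is cis.
Each ox is bidentate and must span two cis positions.
There are 2 geometric isomers: NCS and CH3CN mutually trans; NCS and CH3CN mutually cis (chiral).
One of these lacks any improper symmetry element and so occurs as an enantiomeric pair, giving 2 + 1 = 3 stereoisomers in total.

3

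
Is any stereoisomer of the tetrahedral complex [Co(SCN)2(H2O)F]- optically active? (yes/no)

no

In a tetrahedral complex all four positions are equivalent and every pair of ligands is adjacent — there is no cis/trans distinction.
Only one geometric arrangement is possible.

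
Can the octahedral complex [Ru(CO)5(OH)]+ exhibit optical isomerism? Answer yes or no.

In an octahedral complex each vertex has one trans partner and four cis neighbours.
Only one geometric arrangement is possible.

no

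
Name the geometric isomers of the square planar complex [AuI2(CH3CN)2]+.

In a square planar complex each vertex has one trans partner and two cis neighbours.
There are 2 geometric isomers: I cis; I trans.

cis and trans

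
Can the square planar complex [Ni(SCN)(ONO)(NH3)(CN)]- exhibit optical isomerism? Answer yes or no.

In a square planar complex each vertex has one trans partner and two cis neighbours.
Working through the distinct placements yields 3 geometric isomers: (CN/ONO trans, NH3/SCN trans); (CN/SCN trans, NH3/ONO trans); (CN/NH3 trans, ONO/SCN trans).
Each arrangement has an internal mirror plane or centre of symmetry, so none is chiral.

no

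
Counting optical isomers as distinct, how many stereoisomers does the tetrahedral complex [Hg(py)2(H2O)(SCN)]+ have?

1

In a tetrahedral complex all four positions are equivalent and every pair of ligands is adjacent — there is no cis/trans distinction.
Only one geometric arrangement is possible.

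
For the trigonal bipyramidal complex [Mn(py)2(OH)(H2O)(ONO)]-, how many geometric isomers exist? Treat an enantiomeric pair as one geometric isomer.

A trigonal bipyramid has two axial and three equatorial sites, which are chemically inequivalent.
Systematic enumeration (placing each ligand type in turn and discarding arrangements equivalent by rotation or reflection) gives 7 geometric isomers.

7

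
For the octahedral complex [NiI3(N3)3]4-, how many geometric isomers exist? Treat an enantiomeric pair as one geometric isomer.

2

In an octahedral complex each vertex has one trans partner and four cis neighbours.
The distinct arrangements are (2 in all): I mer; I fac.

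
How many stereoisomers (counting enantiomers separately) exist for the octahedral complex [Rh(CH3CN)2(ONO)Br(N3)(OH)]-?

An octahedron has six vertices in three trans pairs; every non-trans pair is cis.
Exhaustive case analysis gives 9 geometric isomers.
Of these, 6 lack any improper symmetry element and so occur as enantiomeric pairs, giving 9 + 6 = 15 stereoisomers in total.

15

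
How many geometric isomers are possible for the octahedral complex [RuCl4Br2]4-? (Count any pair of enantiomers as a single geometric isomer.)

In an octahedral complex each vertex has one trans partner and four cis neighbours.
There are 2 geometric isomers: Br trans; Br cis.

2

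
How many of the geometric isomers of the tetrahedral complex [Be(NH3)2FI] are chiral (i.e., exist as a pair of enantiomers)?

Only one geometric arrangement is possible.

0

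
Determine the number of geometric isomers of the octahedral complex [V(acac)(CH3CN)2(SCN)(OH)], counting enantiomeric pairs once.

Each acac is bidentate and must span two cis positions.
Systematic placement gives 4 geometric isomers: CH3CN trans; CH3CN cis (3 arrangements, 2 chiral).

4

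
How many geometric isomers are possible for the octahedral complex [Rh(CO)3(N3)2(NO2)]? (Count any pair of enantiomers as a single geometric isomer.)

An octahedron has six vertices in three trans pairs; every non-trans pair is cis.
There are 3 geometric isomers: CO mer, N3 cis; CO mer, N3 trans; CO fac, N3 cis.

3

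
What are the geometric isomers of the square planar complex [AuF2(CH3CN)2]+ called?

Working through the distinct placements yields 2 geometric isomers: F cis; F trans.

cis and trans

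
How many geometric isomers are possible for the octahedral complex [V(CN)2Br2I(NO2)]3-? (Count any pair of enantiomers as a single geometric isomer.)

6

An octahedron has six vertices in three trans pairs; every non-trans pair is cis.
Working through the distinct placements yields 6 geometric isomers: CN trans, Br trans; CN cis, Br trans; CN cis, Br cis (3 arrangements, 2 chiral); CN trans, Br cis.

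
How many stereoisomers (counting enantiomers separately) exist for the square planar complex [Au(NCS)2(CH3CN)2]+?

2

There are 2 geometric isomers: NCS cis; NCS trans.
Each arrangement has an internal mirror plane or centre of symmetry, so none is chiral.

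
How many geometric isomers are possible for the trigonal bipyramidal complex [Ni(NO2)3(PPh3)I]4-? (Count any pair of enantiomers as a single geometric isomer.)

4

Systematic placement gives 4 geometric isomers: PPh3 equatorial, I axial; PPh3 axial, I axial; PPh3 equatorial, I equatorial; PPh3 axial, I equatorial.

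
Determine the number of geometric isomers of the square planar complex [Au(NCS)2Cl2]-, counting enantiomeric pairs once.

In a square planar complex each vertex has one trans partner and two cis neighbours.
The distinct arrangements are (2 in all): NCS cis; NCS trans.

2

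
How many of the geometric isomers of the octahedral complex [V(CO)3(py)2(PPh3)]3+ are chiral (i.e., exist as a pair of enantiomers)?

In an octahedral complex each vertex has one trans partner and four cis neighbours.
The distinct arrangements are (3 in all): CO mer, py trans; CO mer, py cis; CO fac, py cis.
Each arrangement has an internal mirror plane or centre of symmetry, so none is chiral.

0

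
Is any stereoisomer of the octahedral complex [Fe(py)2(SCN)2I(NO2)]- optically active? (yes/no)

In an octahedral complex each vertex has one trans partner and four cis neighbours.
There are 6 geometric isomers: py trans, SCN trans; py cis, SCN cis (3 arrangements, 2 chiral); py trans, SCN cis; py cis, SCN trans.
Of these, 2 lack any improper symmetry element and so occur as enantiomeric pairs, giving 6 + 2 = 8 stereoisomers in total.

yes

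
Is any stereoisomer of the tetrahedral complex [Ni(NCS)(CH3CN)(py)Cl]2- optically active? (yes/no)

All four vertices of a tetrahedron are equivalent and mutually adjacent, so cis/trans isomerism cannot arise.
Only one geometric arrangement is possible; it has no improper symmetry element, so it exists as a pair of enantiomers (2 stereoisomers).

yes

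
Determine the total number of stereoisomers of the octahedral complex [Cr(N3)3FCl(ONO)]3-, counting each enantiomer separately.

The distinct arrangements are (4 in all): N3 mer (3 arrangements); N3 fac (chiral).
One of these lacks any improper symmetry element and so occurs as an enantiomeric pair, giving 4 + 1 = 5 stereoisomers in total.

5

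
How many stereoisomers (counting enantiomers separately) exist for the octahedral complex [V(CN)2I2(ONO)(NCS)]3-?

8

An octahedron has six vertices in three trans pairs; every non-trans pair is cis.
The distinct arrangements are (6 in all): CN trans, I trans; CN trans, I cis; CN cis, I cis (3 arrangements, 2 chiral); CN cis, I trans.
Of these, 2 lack any improper symmetry element and so occur as enantiomeric pairs, giving 6 + 2 = 8 stereoisomers in total.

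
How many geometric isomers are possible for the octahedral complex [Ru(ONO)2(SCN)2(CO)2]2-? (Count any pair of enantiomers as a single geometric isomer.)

5

An octahedron has six vertices in three trans pairs; every non-trans pair is cis.
Working through the distinct placements yields 5 geometric isomers: ONO trans, SCN trans, CO trans; ONO cis, SCN cis, CO trans; ONO cis, SCN trans, CO cis; ONO cis, SCN cis, CO cis (chiral); ONO trans, SCN cis, CO cis.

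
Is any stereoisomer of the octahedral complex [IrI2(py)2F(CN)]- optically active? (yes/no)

yes

The six octahedral sites form three mutually perpendicular trans pairs.
Working through the distinct placements yields 6 geometric isomers: I trans, py trans; I cis, py cis (3 arrangements, 2 chiral); I cis, py trans; I trans, py cis.
Of these, 2 lack any improper symmetry element and so occur as enantiomeric pairs, giving 6 + 2 = 8 stereoisomers in total.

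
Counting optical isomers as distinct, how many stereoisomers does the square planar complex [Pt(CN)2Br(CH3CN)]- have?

2

A square has two trans pairs of vertices; adjacent vertices are cis.
Systematic placement gives 2 geometric isomers: CN cis; CN trans.
Each arrangement has an internal mirror plane or centre of symmetry, so none is chiral.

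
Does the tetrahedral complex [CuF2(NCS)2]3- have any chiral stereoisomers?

All four vertices of a tetrahedron are equivalent and mutually adjacent, so cis/trans isomerism cannot arise.
Only one geometric arrangement is possible.

no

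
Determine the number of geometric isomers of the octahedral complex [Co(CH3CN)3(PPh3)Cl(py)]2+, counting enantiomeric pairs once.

In an octahedral complex each vertex has one trans partner and four cis neighbours.
Systematic placement gives 4 geometric isomers: CH3CN mer (3 arrangements); CH3CN fac (chiral).

4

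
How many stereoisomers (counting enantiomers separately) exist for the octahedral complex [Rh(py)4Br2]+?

Systematic placement gives 2 geometric isomers: Br trans; Br cis.
Each arrangement has an internal mirror plane or centre of symmetry, so none is chiral.

2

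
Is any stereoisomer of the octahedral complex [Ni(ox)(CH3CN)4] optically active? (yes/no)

The six octahedral sites form three mutually perpendicular trans pairs.
Each ox is bidentate and must span two cis positions.
Only one geometric arrangement is possible.

no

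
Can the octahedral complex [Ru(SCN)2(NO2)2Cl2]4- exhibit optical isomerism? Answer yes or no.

yes

The distinct arrangements are (5 in all): SCN trans, NO2 trans, Cl trans; SCN cis, NO2 cis, Cl trans; SCN trans, NO2 cis, Cl cis; SCN cis, NO2 cis, Cl cis (chiral); SCN cis, NO2 trans, Cl cis.
One of these lacks any improper symmetry element and so occurs as an enantiomeric pair, giving 5 + 1 = 6 stereoisomers in total.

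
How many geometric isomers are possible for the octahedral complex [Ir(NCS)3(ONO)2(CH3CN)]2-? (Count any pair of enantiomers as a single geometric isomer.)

3

The six octahedral sites form three mutually perpendicular trans pairs.
The distinct arrangements are (3 in all): NCS mer, ONO trans; NCS fac, ONO cis; NCS mer, ONO cis.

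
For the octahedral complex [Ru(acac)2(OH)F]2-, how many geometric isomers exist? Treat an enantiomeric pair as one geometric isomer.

2

Each acac is bidentate and must span two cis positions.
Systematic placement gives 2 geometric isomers: OH and F mutually trans; OH and F mutually cis (chiral).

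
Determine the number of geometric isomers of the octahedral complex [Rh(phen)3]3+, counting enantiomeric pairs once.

Each phen is bidentate and must span two cis positions.
Only one geometric arrangement is possible; it has no improper symmetry element, so it exists as a pair of enantiomers (2 stereoisomers).

1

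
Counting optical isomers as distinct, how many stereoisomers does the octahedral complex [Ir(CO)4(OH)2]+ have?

There are 2 geometric isomers: OH trans; OH cis.
Each arrangement has an internal mirror plane or centre of symmetry, so none is chiral.

2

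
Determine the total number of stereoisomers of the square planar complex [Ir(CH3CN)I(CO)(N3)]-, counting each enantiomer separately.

3

In a square planar complex each vertex has one trans partner and two cis neighbours.
Systematic placement gives 3 geometric isomers: (CH3CN/I trans, CO/N3 trans); (CH3CN/N3 trans, CO/I trans); (CH3CN/CO trans, I/N3 trans).
Each arrangement has an internal mirror plane or centre of symmetry, so none is chiral.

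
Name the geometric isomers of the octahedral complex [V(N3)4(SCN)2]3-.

The six octahedral sites form three mutually perpendicular trans pairs.
There are 2 geometric isomers: SCN trans; SCN cis.

cis and trans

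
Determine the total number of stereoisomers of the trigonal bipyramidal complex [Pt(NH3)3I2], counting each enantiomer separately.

3

There are 3 geometric isomers: I both axial; I one axial, one equatorial; I both equatorial.
Each arrangement has an internal mirror plane or centre of symmetry, so none is chiral.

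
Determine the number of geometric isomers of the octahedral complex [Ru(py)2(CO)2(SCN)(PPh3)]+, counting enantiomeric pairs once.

6

An octahedron has six vertices in three trans pairs; every non-trans pair is cis.
There are 6 geometric isomers: py trans, CO trans; py cis, CO trans; py trans, CO cis; py cis, CO cis (3 arrangements, 2 chiral).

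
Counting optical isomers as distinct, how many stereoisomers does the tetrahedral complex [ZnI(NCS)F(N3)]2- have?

2

All four vertices of a tetrahedron are equivalent and mutually adjacent, so cis/trans isomerism cannot arise.
Only one geometric arrangement is possible; it has no improper symmetry element, so it exists as a pair of enantiomers (2 stereoisomers).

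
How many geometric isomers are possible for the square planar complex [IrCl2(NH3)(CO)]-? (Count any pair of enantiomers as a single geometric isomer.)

In a square planar complex each vertex has one trans partner and two cis neighbours.
The distinct arrangements are (2 in all): Cl cis; Cl trans.

2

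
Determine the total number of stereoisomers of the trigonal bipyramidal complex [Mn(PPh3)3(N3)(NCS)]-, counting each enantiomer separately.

Systematic placement gives 4 geometric isomers: N3 axial, NCS axial; N3 axial, NCS equatorial; N3 equatorial, NCS axial; N3 equatorial, NCS equatorial.
Each arrangement has an internal mirror plane or centre of symmetry, so none is chiral.

4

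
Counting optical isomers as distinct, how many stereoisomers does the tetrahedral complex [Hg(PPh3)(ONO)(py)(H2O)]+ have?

2

All four vertices of a tetrahedron are equivalent and mutually adjacent, so cis/trans isomerism cannot arise.
Only one geometric arrangement is possible; it has no improper symmetry element, so it exists as a pair of enantiomers (2 stereoisomers).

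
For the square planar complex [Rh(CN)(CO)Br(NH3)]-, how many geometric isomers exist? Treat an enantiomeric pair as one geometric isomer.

Systematic placement gives 3 geometric isomers: (Br/CO trans, CN/NH3 trans); (Br/NH3 trans, CN/CO trans); (Br/CN trans, CO/NH3 trans).

3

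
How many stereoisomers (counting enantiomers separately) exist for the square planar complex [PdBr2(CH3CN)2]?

In a square planar complex each vertex has one trans partner and two cis neighbours.
There are 2 geometric isomers: Br cis; Br trans.
Each arrangement has an internal mirror plane or centre of symmetry, so none is chiral.

2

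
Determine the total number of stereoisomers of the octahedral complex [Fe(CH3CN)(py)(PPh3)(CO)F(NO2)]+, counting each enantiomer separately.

Systematic enumeration (placing each ligand type in turn and discarding arrangements equivalent by rotation or reflection) gives 15 geometric isomers.
Of these, 15 lack any improper symmetry element and so occur as enantiomeric pairs, giving 15 + 15 = 30 stereoisomers in total.

30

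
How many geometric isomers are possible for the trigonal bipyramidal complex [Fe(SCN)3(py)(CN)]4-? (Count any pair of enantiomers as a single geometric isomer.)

4

In a trigonal bipyramid the two axial positions differ from the three equatorial ones.
The distinct arrangements are (4 in all): py equatorial, CN axial; py axial, CN axial; py equatorial, CN equatorial; py axial, CN equatorial.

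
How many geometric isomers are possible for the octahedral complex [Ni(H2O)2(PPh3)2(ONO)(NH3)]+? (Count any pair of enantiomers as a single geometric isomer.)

6

In an octahedral complex each vertex has one trans partner and four cis neighbours.
The distinct arrangements are (6 in all): H2O trans, PPh3 trans; H2O trans, PPh3 cis; H2O cis, PPh3 trans; H2O cis, PPh3 cis (3 arrangements, 2 chiral).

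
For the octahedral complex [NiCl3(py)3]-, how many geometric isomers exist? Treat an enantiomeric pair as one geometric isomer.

An octahedron has six vertices in three trans pairs; every non-trans pair is cis.
Working through the distinct placements yields 2 geometric isomers: Cl mer; Cl fac.

2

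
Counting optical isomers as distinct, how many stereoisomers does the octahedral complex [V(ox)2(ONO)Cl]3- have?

3

An octahedron has six vertices in three trans pairs; every non-trans pair is cis.
Each ox is bidentate and must span two cis positions.
Systematic placement gives 2 geometric isomers: ONO and Cl mutually trans; ONO and Cl mutually cis (chiral).
One of these lacks any improper symmetry element and so occurs as an enantiomeric pair, giving 2 + 1 = 3 stereoisomers in total.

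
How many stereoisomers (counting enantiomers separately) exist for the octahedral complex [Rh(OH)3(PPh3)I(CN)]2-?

The six octahedral sites form three mutually perpendicular trans pairs.
There are 4 geometric isomers: OH mer (3 arrangements); OH fac (chiral).
One of these lacks any improper symmetry element and so occurs as an enantiomeric pair, giving 4 + 1 = 5 stereoisomers in total.

5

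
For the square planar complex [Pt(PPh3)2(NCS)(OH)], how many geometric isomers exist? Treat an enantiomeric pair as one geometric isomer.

A square has two trans pairs of vertices; adjacent vertices are cis.
There are 2 geometric isomers: PPh3 cis; PPh3 trans.

2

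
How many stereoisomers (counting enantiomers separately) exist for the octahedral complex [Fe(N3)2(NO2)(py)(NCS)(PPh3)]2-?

15

In an octahedral complex each vertex has one trans partner and four cis neighbours.
Systematic enumeration (placing each ligand type in turn and discarding arrangements equivalent by rotation or reflection) gives 9 geometric isomers.
Of these, 6 lack any improper symmetry element and so occur as enantiomeric pairs, giving 9 + 6 = 15 stereoisomers in total.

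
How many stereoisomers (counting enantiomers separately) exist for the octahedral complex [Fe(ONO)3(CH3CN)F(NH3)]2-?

5

Working through the distinct placements yields 4 geometric isomers: ONO mer (3 arrangements); ONO fac (chiral).
One of these lacks any improper symmetry element and so occurs as an enantiomeric pair, giving 4 + 1 = 5 stereoisomers in total.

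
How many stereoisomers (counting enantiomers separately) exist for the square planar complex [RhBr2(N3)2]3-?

In a square planar complex each vertex has one trans partner and two cis neighbours.
Systematic placement gives 2 geometric isomers: Br cis; Br trans.
Each arrangement has an internal mirror plane or centre of symmetry, so none is chiral.

2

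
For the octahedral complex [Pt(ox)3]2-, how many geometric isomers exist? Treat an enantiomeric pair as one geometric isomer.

In an octahedral complex each vertex has one trans partner and four cis neighbours.
Each ox is bidentate and must span two cis positions.
Only one geometric arrangement is possible; it has no improper symmetry element, so it exists as a pair of enantiomers (2 stereoisomers).

1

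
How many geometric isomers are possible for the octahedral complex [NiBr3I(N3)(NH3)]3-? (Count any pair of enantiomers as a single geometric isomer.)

4

The six octahedral sites form three mutually perpendicular trans pairs.
Systematic placement gives 4 geometric isomers: Br mer (3 arrangements); Br fac (chiral).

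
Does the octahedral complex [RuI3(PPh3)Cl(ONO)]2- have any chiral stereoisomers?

In an octahedral complex each vertex has one trans partner and four cis neighbours.
The distinct arrangements are (4 in all): I mer (3 arrangements); I fac (chiral).
One of these lacks any improper symmetry element and so occurs as an enantiomeric pair, giving 4 + 1 = 5 stereoisomers in total.

yes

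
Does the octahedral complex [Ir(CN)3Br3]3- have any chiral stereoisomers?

The six octahedral sites form three mutually perpendicular trans pairs.
The distinct arrangements are (2 in all): CN mer; CN fac.
Each arrangement has an internal mirror plane or centre of symmetry, so none is chiral.

no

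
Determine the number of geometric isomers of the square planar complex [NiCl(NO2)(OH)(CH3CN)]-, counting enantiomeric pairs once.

3

The distinct arrangements are (3 in all): (CH3CN/NO2 trans, Cl/OH trans); (CH3CN/OH trans, Cl/NO2 trans); (CH3CN/Cl trans, NO2/OH trans).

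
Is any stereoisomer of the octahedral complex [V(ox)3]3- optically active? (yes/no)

An octahedron has six vertices in three trans pairs; every non-trans pair is cis.
Each ox is bidentate and must span two cis positions.
Only one geometric arrangement is possible; it has no improper symmetry element, so it exists as a pair of enantiomers (2 stereoisomers).

yes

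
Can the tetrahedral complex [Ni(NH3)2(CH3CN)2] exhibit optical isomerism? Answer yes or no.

All four vertices of a tetrahedron are equivalent and mutually adjacent, so cis/trans isomerism cannot arise.
Only one geometric arrangement is possible.

no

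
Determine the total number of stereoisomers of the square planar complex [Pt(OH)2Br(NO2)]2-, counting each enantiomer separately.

2

There are 2 geometric isomers: OH cis; OH trans.
Each arrangement has an internal mirror plane or centre of symmetry, so none is chiral.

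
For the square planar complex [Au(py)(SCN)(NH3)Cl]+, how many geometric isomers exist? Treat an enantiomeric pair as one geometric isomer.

In a square planar complex each vertex has one trans partner and two cis neighbours.
There are 3 geometric isomers: (Cl/SCN trans, NH3/py trans); (Cl/py trans, NH3/SCN trans); (Cl/NH3 trans, SCN/py trans).

3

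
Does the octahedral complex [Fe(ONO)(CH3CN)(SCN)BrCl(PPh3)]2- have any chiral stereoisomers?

In an octahedral complex each vertex has one trans partner and four cis neighbours.
Exhaustive case analysis gives 15 geometric isomers.
Of these, 15 lack any improper symmetry element and so occur as enantiomeric pairs, giving 15 + 15 = 30 stereoisomers in total.

yes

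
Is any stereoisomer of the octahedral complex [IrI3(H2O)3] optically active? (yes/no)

no

The six octahedral sites form three mutually perpendicular trans pairs.
Working through the distinct placements yields 2 geometric isomers: I mer; I fac.
Each arrangement has an internal mirror plane or centre of symmetry, so none is chiral.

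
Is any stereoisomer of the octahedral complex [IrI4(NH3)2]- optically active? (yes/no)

no

In an octahedral complex each vertex has one trans partner and four cis neighbours.
Systematic placement gives 2 geometric isomers: NH3 trans; NH3 cis.
Each arrangement has an internal mirror plane or centre of symmetry, so none is chiral.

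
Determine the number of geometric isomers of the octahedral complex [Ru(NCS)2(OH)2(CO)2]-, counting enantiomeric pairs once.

In an octahedral complex each vertex has one trans partner and four cis neighbours.
The distinct arrangements are (5 in all): NCS trans, OH trans, CO trans; NCS cis, OH cis, CO trans; NCS cis, OH trans, CO cis; NCS cis, OH cis, CO cis (chiral); NCS trans, OH cis, CO cis.

5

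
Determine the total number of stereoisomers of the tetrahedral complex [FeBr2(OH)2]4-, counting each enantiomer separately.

1

All four vertices of a tetrahedron are equivalent and mutually adjacent, so cis/trans isomerism cannot arise.
Only one geometric arrangement is possible.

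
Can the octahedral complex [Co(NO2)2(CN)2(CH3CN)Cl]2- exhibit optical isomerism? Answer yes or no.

yes

In an octahedral complex each vertex has one trans partner and four cis neighbours.
Working through the distinct placements yields 6 geometric isomers: NO2 trans, CN cis; NO2 cis, CN cis (3 arrangements, 2 chiral); NO2 trans, CN trans; NO2 cis, CN trans.
Of these, 2 lack any improper symmetry element and so occur as enantiomeric pairs, giving 6 + 2 = 8 stereoisomers in total.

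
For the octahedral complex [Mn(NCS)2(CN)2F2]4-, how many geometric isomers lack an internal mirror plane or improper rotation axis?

1

The six octahedral sites form three mutually perpendicular trans pairs.
There are 5 geometric isomers: NCS trans, CN trans, F trans; NCS cis, CN trans, F cis; NCS trans, CN cis, F cis; NCS cis, CN cis, F cis (chiral); NCS cis, CN cis, F trans.
One of these lacks any improper symmetry element and so occurs as an enantiomeric pair, giving 5 + 1 = 6 stereoisomers in total.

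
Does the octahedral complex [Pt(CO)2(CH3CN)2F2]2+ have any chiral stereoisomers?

The six octahedral sites form three mutually perpendicular trans pairs.
Systematic placement gives 5 geometric isomers: CO trans, CH3CN trans, F trans; CO cis, CH3CN trans, F cis; CO cis, CH3CN cis, F trans; CO cis, CH3CN cis, F cis (chiral); CO trans, CH3CN cis, F cis.
One of these lacks any improper symmetry element and so occurs as an enantiomeric pair, giving 5 + 1 = 6 stereoisomers in total.

yes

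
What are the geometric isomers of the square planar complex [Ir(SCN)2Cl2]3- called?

A square has two trans pairs of vertices; adjacent vertices are cis.
The distinct arrangements are (2 in all): SCN cis; SCN trans.

cis and trans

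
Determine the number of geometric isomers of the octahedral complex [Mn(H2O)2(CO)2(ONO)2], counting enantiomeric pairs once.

An octahedron has six vertices in three trans pairs; every non-trans pair is cis.
Working through the distinct placements yields 5 geometric isomers: H2O trans, CO trans, ONO trans; H2O cis, CO trans, ONO cis; H2O cis, CO cis, ONO trans; H2O cis, CO cis, ONO cis (chiral); H2O trans, CO cis, ONO cis.

5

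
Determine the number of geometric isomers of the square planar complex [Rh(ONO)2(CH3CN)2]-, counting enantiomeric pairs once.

The distinct arrangements are (2 in all): ONO cis; ONO trans.

2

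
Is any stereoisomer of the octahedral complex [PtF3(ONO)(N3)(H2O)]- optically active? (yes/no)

In an octahedral complex each vertex has one trans partner and four cis neighbours.
The distinct arrangements are (4 in all): F mer (3 arrangements); F fac (chiral).
One of these lacks any improper symmetry element and so occurs as an enantiomeric pair, giving 4 + 1 = 5 stereoisomers in total.

yes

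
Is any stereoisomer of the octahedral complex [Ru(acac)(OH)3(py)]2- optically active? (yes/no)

no

An octahedron has six vertices in three trans pairs; every non-trans pair is cis.
Each acac is bidentate and must span two cis positions.
Working through the distinct placements yields 2 geometric isomers: OH mer; OH fac.
Each arrangement has an internal mirror plane or centre of symmetry, so none is chiral.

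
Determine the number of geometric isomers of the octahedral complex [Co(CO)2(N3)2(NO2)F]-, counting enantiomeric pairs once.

6

The distinct arrangements are (6 in all): CO trans, N3 cis; CO trans, N3 trans; CO cis, N3 cis (3 arrangements, 2 chiral); CO cis, N3 trans.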